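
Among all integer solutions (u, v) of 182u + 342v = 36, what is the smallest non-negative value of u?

81

Reduce mod 342: 182u ≡ 36 (mod 342). With g = gcd(182, 342) = 2 dividing 36, divide through: 91u ≡ 18 (mod 171).
Since gcd(91, 171) = 1, u ≡ 18·(91)⁻¹ ≡ 81 (mod 171). Smallest non-negative: 81.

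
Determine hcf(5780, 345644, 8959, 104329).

289

gcd(5780, 345644): 345644 = 59·5780 + 4624; 5780 = 1·4624 + 1156; 4624 = 4·1156 + 0 → 1156
gcd(1156, 8959): 8959 = 7·1156 + 867; 1156 = 1·867 + 289; 867 = 3·289 + 0 → 289
gcd(289, 104329): 104329 = 361·289 + 0 → 289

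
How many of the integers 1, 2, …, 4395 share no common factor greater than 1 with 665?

Prime factors of 665: 5, 7, 19. Count integers ≤ 4395 divisible by none of them.
By inclusion–exclusion: 4395 − ⌊4395/5⌋ − ⌊4395/7⌋ − ⌊4395/19⌋ + ⌊4395/35⌋ + ⌊4395/95⌋ + ⌊4395/133⌋ − ⌊4395/665⌋ = 2856.

2856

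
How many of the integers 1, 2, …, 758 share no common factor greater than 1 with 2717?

2717 = 11·13·19. Inclusion–exclusion on these primes:
758 − ⌊758/11⌋ − ⌊758/13⌋ − ⌊758/19⌋ + ⌊758/143⌋ + ⌊758/209⌋ + ⌊758/247⌋ − ⌊758/2717⌋ = 604

604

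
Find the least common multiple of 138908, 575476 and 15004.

124878292

lcm(138908, 575476) = 138908·575476/gcd = 79938220208/19844 = 4028332
lcm(4028332, 15004) = 4028332·15004/gcd = 60441093328/484 = 124878292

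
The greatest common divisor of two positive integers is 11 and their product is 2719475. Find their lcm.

247225

gcd·lcm = product, so lcm = 2719475/11 = 247225.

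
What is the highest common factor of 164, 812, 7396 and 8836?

164 = 2² · 41; 812 = 2² · 7 · 29; 7396 = 2² · 43²; 8836 = 2² · 47²
gcd takes min exponent of each prime: 2² = 4

4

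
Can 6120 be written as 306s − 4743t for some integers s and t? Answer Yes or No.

Yes

gcd(306, 4743): 4743 = 15·306 + 153; 306 = 2·153 + 0 → 153
153 divides 6120, so a solution exists.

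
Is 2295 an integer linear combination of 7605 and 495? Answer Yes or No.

Yes

By Bézout, 7605p − 495q = 2295 has integer solutions iff gcd(7605, 495) | 2295.
Euclid: 7605 = 15·495 + 180; 495 = 2·180 + 135; 180 = 1·135 + 45; 135 = 3·45 + 0. gcd = 45; 2295 mod 45 = 0. Yes.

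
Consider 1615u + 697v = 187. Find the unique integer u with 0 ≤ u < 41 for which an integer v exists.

Euclid: 1615 = 2·697 + 221; 697 = 3·221 + 34; 221 = 6·34 + 17; 34 = 2·17 + 0 → gcd = 17; 187 = 17·11.
Back-substitution yields 1615·(19) + 697·(-44) = 17, so one solution is u = 19·11 = 209, v = -44·11 = -484.
Solutions in u differ by 697/17 = 41; the one in [0, 41) is 209 mod 41 = 4.

4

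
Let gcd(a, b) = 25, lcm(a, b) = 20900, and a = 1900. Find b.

Using ab = gcd(a,b)·lcm(a,b) = 25·20900 = 522500, we get b = 522500/1900 = 275.

275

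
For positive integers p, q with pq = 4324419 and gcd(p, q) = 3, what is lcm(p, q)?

gcd·lcm = product, so lcm = 4324419/3 = 1441473.

1441473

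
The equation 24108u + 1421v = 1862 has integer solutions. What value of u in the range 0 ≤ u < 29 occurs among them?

Euclid: 24108 = 16·1421 + 1372; 1421 = 1·1372 + 49; 1372 = 28·49 + 0 → gcd = 49; 1862 = 49·38.
Back-substitution yields 24108·(-1) + 1421·(17) = 49, so one solution is u = -1·38 = -38, v = 17·38 = 646.
Solutions in u differ by 1421/49 = 29; the one in [0, 29) is -38 mod 29 = 20.

20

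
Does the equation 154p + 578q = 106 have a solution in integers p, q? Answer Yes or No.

Yes

By Bézout, 154p + 578q = 106 has integer solutions iff gcd(154, 578) | 106.
Euclid: 578 = 3·154 + 116; 154 = 1·116 + 38; 116 = 3·38 + 2; 38 = 19·2 + 0. gcd = 2; 106 mod 2 = 0. Yes.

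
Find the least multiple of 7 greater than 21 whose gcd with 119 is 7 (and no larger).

28

Multiples of 7 above 21: 7·4, 7·5, … . Need the cofactor coprime to 119/7 = 17.
Checking s = 4, 5, … the first with gcd(s, 17) = 1 is s = 4, giving 28.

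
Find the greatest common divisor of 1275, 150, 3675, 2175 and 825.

75

gcd(1275, 150): 1275 = 8·150 + 75; 150 = 2·75 + 0 → 75
gcd(75, 3675): 3675 = 49·75 + 0 → 75
gcd(75, 2175): 2175 = 29·75 + 0 → 75
gcd(75, 825): 825 = 11·75 + 0 → 75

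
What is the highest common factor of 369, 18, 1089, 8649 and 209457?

369 = 3² · 41; 18 = 2 · 3²; 1089 = 3² · 11²; 8649 = 3² · 31²; 209457 = 3² · 17 · 37²
gcd takes min exponent of each prime: 3² = 9

9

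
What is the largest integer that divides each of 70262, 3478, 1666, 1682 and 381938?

70262 = 2 · 19 · 43²; 3478 = 2 · 37 · 47; 1666 = 2 · 7² · 17; 1682 = 2 · 29²; 381938 = 2 · 19² · 23²
gcd takes min exponent of each prime: 2 = 2

2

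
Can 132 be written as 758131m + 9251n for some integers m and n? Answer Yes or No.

gcd(758131, 9251): 758131 = 81·9251 + 8800; 9251 = 1·8800 + 451; 8800 = 19·451 + 231; 451 = 1·231 + 220; 231 = 1·220 + 11; 220 = 20·11 + 0 → 11
11 divides 132, so a solution exists.

Yes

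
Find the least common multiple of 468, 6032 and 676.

lcm(468, 6032) = 468·6032/gcd = 2822976/52 = 54288
lcm(54288, 676) = 54288·676/gcd = 36698688/52 = 705744

705744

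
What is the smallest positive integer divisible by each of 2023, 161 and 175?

lcm(2023, 161) = 2023·161/gcd = 325703/7 = 46529
lcm(46529, 175) = 46529·175/gcd = 8142575/7 = 1163225

1163225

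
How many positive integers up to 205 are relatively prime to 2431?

162

Prime factors of 2431: 11, 13, 17. Count integers ≤ 205 divisible by none of them.
By inclusion–exclusion: 205 − ⌊205/11⌋ − ⌊205/13⌋ − ⌊205/17⌋ + ⌊205/143⌋ + ⌊205/187⌋ + ⌊205/221⌋ − ⌊205/2431⌋ = 162.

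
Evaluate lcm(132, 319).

132 = 2² · 3 · 11; 319 = 11 · 29
max exponents: 2² · 3 · 11 · 29 = 3828

3828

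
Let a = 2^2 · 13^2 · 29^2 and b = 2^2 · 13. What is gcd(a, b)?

min exponent per shared prime: 2^2 · 13 = 52

52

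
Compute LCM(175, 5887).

147175

gcd first: 5887 = 33·175 + 112; 175 = 1·112 + 63; 112 = 1·63 + 49; 63 = 1·49 + 14; 49 = 3·14 + 7; 14 = 2·7 + 0 → gcd = 7
lcm = 175·5887/gcd = 1030225/7 = 147175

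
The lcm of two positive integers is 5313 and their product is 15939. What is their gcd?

3

gcd·lcm = product, so gcd = 15939/5313 = 3.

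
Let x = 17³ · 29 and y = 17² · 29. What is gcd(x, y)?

8381

min exponent per shared prime: 17² · 29 = 8381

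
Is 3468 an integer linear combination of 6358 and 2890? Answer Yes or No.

gcd(6358, 2890): 6358 = 2·2890 + 578; 2890 = 5·578 + 0 → 578
578 divides 3468, so a solution exists.

Yes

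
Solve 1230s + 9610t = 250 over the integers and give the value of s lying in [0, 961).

gcd(1230, 9610) = 10 (Euclid: 9610 = 7·1230 + 1000; 1230 = 1·1000 + 230; 1000 = 4·230 + 80; 230 = 2·80 + 70; 80 = 1·70 + 10; 70 = 7·10 + 0), and 10 | 250.
Extended Euclid: 1230·(-125) + 9610·(16) = 10. Scale by 25: s₀ = -3125.
General solution s = s₀ + 961k; reducing mod 961 gives s = 719 (and t = -92).

719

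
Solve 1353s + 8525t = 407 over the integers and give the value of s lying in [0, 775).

Reduce mod 8525: 1353s ≡ 407 (mod 8525). With g = gcd(1353, 8525) = 11 dividing 407, divide through: 123s ≡ 37 (mod 775).
Since gcd(123, 775) = 1, s ≡ 37·(123)⁻¹ ≡ 769 (mod 775). Smallest non-negative: 769.

769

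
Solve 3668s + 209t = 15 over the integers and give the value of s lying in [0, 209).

91

Euclid: 3668 = 17·209 + 115; 209 = 1·115 + 94; 115 = 1·94 + 21; 94 = 4·21 + 10; 21 = 2·10 + 1; 10 = 10·1 + 0 → gcd = 1; 15 = 1·15.
Back-substitution yields 3668·(20) + 209·(-351) = 1, so one solution is s = 20·15 = 300, t = -351·15 = -5265.
Solutions in s differ by 209/1 = 209; the one in [0, 209) is 300 mod 209 = 91.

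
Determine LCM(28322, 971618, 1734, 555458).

137257560006

28322 = 2 · 7² · 17²; 971618 = 2 · 17² · 41²; 1734 = 2 · 3 · 17²; 555458 = 2 · 17² · 31²
lcm takes max exponent of each prime: 2 · 3 · 7² · 17² · 31² · 41² = 137257560006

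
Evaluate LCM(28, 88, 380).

28 = 2² · 7; 88 = 2³ · 11; 380 = 2² · 5 · 19
lcm takes max exponent of each prime: 2³ · 5 · 7 · 11 · 19 = 58520

58520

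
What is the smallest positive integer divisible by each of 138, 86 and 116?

344172

138 = 2 · 3 · 23; 86 = 2 · 43; 116 = 2² · 29
lcm takes max exponent of each prime: 2² · 3 · 23 · 29 · 43 = 344172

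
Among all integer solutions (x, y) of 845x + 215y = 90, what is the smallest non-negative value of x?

gcd(845, 215) = 5 (Euclid: 845 = 3·215 + 200; 215 = 1·200 + 15; 200 = 13·15 + 5; 15 = 3·5 + 0), and 5 | 90.
Extended Euclid: 845·(14) + 215·(-55) = 5. Scale by 18: x₀ = 252.
General solution x = x₀ + 43t; reducing mod 43 gives x = 37 (and y = -145).

37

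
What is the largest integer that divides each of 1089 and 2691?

9

Euclid: 2691 = 2·1089 + 513; 1089 = 2·513 + 63; 513 = 8·63 + 9; 63 = 7·9 + 0. Last nonzero remainder: 9.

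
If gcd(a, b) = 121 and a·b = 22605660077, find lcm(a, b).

gcd·lcm = product, so lcm = 22605660077/121 = 186823637.

186823637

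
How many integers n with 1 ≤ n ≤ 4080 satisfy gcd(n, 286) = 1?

Prime factors of 286: 2, 11, 13. Count integers ≤ 4080 divisible by none of them.
By inclusion–exclusion: 4080 − ⌊4080/2⌋ − ⌊4080/11⌋ − ⌊4080/13⌋ + ⌊4080/22⌋ + ⌊4080/26⌋ + ⌊4080/143⌋ − ⌊4080/286⌋ = 1712.

1712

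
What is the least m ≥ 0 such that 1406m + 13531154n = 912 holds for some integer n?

259845

Reduce mod 13531154: 1406m ≡ 912 (mod 13531154). With g = gcd(1406, 13531154) = 38 dividing 912, divide through: 37m ≡ 24 (mod 356083).
Since gcd(37, 356083) = 1, m ≡ 24·(37)⁻¹ ≡ 259845 (mod 356083). Smallest non-negative: 259845.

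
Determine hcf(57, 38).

19

Euclid: 57 = 1·38 + 19; 38 = 2·19 + 0. Last nonzero remainder: 19.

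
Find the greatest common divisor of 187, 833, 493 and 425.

17

gcd(187, 833): 833 = 4·187 + 85; 187 = 2·85 + 17; 85 = 5·17 + 0 → 17
gcd(17, 493): 493 = 29·17 + 0 → 17
gcd(17, 425): 425 = 25·17 + 0 → 17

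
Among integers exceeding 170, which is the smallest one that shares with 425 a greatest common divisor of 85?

255

gcd(m, 425) = 85 forces 85 | m; write m = 85s. Then gcd(85s, 85·5) = 85·gcd(s, 5), so need gcd(s, 5) = 1.
85s > 170 gives s ≥ 3. The least s ≥ 3 coprime to 5 is 3, so m = 85·3 = 255.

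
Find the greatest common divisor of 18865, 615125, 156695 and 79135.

18865 = 5 · 7³ · 11; 615125 = 5³ · 7 · 19 · 37; 156695 = 5 · 7 · 11² · 37; 79135 = 5 · 7² · 17 · 19
gcd takes min exponent of each prime: 5 · 7 = 35

35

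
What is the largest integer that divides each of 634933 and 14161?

289

634933 = 13³ · 17²
14161 = 7² · 17²
Common: 17² = 289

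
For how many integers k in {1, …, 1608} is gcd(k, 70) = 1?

Prime factors of 70: 2, 5, 7. Count integers ≤ 1608 divisible by none of them.
By inclusion–exclusion: 1608 − ⌊1608/2⌋ − ⌊1608/5⌋ − ⌊1608/7⌋ + ⌊1608/10⌋ + ⌊1608/14⌋ + ⌊1608/35⌋ − ⌊1608/70⌋ = 551.

551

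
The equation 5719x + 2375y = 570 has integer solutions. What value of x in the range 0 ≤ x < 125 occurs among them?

30

Reduce mod 2375: 5719x ≡ 570 (mod 2375). With g = gcd(5719, 2375) = 19 dividing 570, divide through: 301x ≡ 30 (mod 125).
Since gcd(301, 125) = 1, x ≡ 30·(301)⁻¹ ≡ 30 (mod 125). Smallest non-negative: 30.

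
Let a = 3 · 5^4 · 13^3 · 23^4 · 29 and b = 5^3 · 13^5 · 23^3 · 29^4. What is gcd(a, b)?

min exponent per shared prime: 5^3 · 13^3 · 23^3 · 29 = 96899508875

96899508875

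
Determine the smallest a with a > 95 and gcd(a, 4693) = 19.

gcd(a, 4693) = 19 forces 19 | a; write a = 19s. Then gcd(19s, 19·247) = 19·gcd(s, 247), so need gcd(s, 247) = 1.
19s > 95 gives s ≥ 6. The least s ≥ 6 coprime to 247 is 6, so a = 19·6 = 114.

114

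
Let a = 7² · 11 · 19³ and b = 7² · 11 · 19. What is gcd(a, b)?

min exponent per shared prime: 7² · 11 · 19 = 10241

10241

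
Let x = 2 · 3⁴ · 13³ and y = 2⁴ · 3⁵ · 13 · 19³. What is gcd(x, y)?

min exponent per shared prime: 2 · 3⁴ · 13 = 2106

2106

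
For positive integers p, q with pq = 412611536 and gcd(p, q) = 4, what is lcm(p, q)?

For any two positive integers, gcd × lcm equals their product. Hence lcm = 412611536 / 4 = 103152884.

103152884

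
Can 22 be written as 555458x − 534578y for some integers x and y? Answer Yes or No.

gcd(555458, 534578): 555458 = 1·534578 + 20880; 534578 = 25·20880 + 12578; 20880 = 1·12578 + 8302; 12578 = 1·8302 + 4276; 8302 = 1·4276 + 4026; 4276 = 1·4026 + 250; 4026 = 16·250 + 26; 250 = 9·26 + 16; 26 = 1·16 + 10; 16 = 1·10 + 6; 10 = 1·6 + 4; 6 = 1·4 + 2; 4 = 2·2 + 0 → 2
2 divides 22, so a solution exists.

Yes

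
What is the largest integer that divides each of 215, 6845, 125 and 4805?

5

gcd(215, 6845): 6845 = 31·215 + 180; 215 = 1·180 + 35; 180 = 5·35 + 5; 35 = 7·5 + 0 → 5
gcd(5, 125): 125 = 25·5 + 0 → 5
gcd(5, 4805): 4805 = 961·5 + 0 → 5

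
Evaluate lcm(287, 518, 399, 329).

56896602

287 = 7 · 41; 518 = 2 · 7 · 37; 399 = 3 · 7 · 19; 329 = 7 · 47
lcm takes max exponent of each prime: 2 · 3 · 7 · 19 · 37 · 41 · 47 = 56896602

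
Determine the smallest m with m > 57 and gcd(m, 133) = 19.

Multiples of 19 above 57: 19·4, 19·5, … . Need the cofactor coprime to 133/19 = 7.
Checking s = 4, 5, … the first with gcd(s, 7) = 1 is s = 4, giving 76.

76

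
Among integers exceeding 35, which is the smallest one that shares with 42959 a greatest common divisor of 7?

42

gcd(t, 42959) = 7 forces 7 | t; write t = 7s. Then gcd(7s, 7·6137) = 7·gcd(s, 6137), so need gcd(s, 6137) = 1.
7s > 35 gives s ≥ 6. The least s ≥ 6 coprime to 6137 is 6, so t = 7·6 = 42.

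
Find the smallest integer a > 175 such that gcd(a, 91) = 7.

Multiples of 7 above 175: 7·26, 7·27, … . Need the cofactor coprime to 91/7 = 13.
Checking s = 26, 27, … the first with gcd(s, 13) = 1 is s = 27, giving 189.

189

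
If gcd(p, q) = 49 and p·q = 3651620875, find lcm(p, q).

Since gcd(p,q)·lcm(p,q) = pq, lcm = 3651620875/49 = 74522875.

74522875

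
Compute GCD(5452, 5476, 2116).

gcd(5452, 5476): 5476 = 1·5452 + 24; 5452 = 227·24 + 4; 24 = 6·4 + 0 → 4
gcd(4, 2116): 2116 = 529·4 + 0 → 4

4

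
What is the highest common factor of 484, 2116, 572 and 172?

484 = 2² · 11²; 2116 = 2² · 23²; 572 = 2² · 11 · 13; 172 = 2² · 43
gcd takes min exponent of each prime: 2² = 4

4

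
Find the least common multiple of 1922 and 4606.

4426366

1922 = 2 · 31²; 4606 = 2 · 7² · 47
max exponents: 2 · 7² · 31² · 47 = 4426366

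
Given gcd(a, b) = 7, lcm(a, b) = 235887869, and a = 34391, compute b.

Using ab = gcd(a,b)·lcm(a,b) = 7·235887869 = 1651215083, we get b = 1651215083/34391 = 48013.

48013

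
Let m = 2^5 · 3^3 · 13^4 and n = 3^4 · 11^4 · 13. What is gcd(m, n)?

351

min exponent per shared prime: 3^3 · 13 = 351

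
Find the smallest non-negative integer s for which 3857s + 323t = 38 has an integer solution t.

gcd(3857, 323) = 19 (Euclid: 3857 = 11·323 + 304; 323 = 1·304 + 19; 304 = 16·19 + 0), and 19 | 38.
Extended Euclid: 3857·(-1) + 323·(12) = 19. Scale by 2: s₀ = -2.
General solution s = s₀ + 17k; reducing mod 17 gives s = 15 (and t = -179).

15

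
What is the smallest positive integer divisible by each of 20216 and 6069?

17527272

gcd first: 20216 = 3·6069 + 2009; 6069 = 3·2009 + 42; 2009 = 47·42 + 35; 42 = 1·35 + 7; 35 = 5·7 + 0 → gcd = 7
lcm = 20216·6069/gcd = 122690904/7 = 17527272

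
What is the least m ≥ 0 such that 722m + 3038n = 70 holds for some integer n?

gcd(722, 3038) = 2 (Euclid: 3038 = 4·722 + 150; 722 = 4·150 + 122; 150 = 1·122 + 28; 122 = 4·28 + 10; 28 = 2·10 + 8; 10 = 1·8 + 2; 8 = 4·2 + 0), and 2 | 70.
Extended Euclid: 722·(324) + 3038·(-77) = 2. Scale by 35: m₀ = 11340.
General solution m = m₀ + 1519t; reducing mod 1519 gives m = 707 (and n = -168).

707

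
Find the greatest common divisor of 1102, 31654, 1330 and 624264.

38

gcd(1102, 31654): 31654 = 28·1102 + 798; 1102 = 1·798 + 304; 798 = 2·304 + 190; 304 = 1·190 + 114; 190 = 1·114 + 76; 114 = 1·76 + 38; 76 = 2·38 + 0 → 38
gcd(38, 1330): 1330 = 35·38 + 0 → 38
gcd(38, 624264): 624264 = 16428·38 + 0 → 38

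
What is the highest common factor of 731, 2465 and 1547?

731 = 17 · 43; 2465 = 5 · 17 · 29; 1547 = 7 · 13 · 17
gcd takes min exponent of each prime: 17 = 17

17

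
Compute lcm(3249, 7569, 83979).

3249 = 3² · 19²; 7569 = 3² · 29²; 83979 = 3² · 7 · 31 · 43
lcm takes max exponent of each prime: 3² · 7 · 19² · 29² · 31 · 43 = 25496108379

25496108379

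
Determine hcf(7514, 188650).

2

Euclid: 188650 = 25·7514 + 800; 7514 = 9·800 + 314; 800 = 2·314 + 172; 314 = 1·172 + 142; 172 = 1·142 + 30; 142 = 4·30 + 22; 30 = 1·22 + 8; 22 = 2·8 + 6; 8 = 1·6 + 2; 6 = 3·2 + 0. Last nonzero remainder: 2.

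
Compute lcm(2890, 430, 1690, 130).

2890 = 2 · 5 · 17²; 430 = 2 · 5 · 43; 1690 = 2 · 5 · 13²; 130 = 2 · 5 · 13
lcm takes max exponent of each prime: 2 · 5 · 13² · 17² · 43 = 21001630

21001630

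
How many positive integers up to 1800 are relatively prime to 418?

775

418 = 2·11·19. Inclusion–exclusion on these primes:
1800 − ⌊1800/2⌋ − ⌊1800/11⌋ − ⌊1800/19⌋ + ⌊1800/22⌋ + ⌊1800/38⌋ + ⌊1800/209⌋ − ⌊1800/418⌋ = 775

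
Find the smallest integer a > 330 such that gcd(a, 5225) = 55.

5225 = 55·95. Any a with gcd(a, 5225) = 55 is a multiple of 55, say 55s, with s coprime to 95.
Need s > 330/55, so s ≥ 7. First s ≥ 7 with gcd(s, 95) = 1 is s = 7. Thus a = 55·7 = 385.

385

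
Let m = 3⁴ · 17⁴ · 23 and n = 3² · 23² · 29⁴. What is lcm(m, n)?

2531211109966449

max exponent per prime: 3⁴ · 17⁴ · 23² · 29⁴ = 2531211109966449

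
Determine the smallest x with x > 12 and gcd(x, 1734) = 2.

gcd(x, 1734) = 2 forces 2 | x; write x = 2s. Then gcd(2s, 2·867) = 2·gcd(s, 867), so need gcd(s, 867) = 1.
2s > 12 gives s ≥ 7. The least s ≥ 7 coprime to 867 is 7, so x = 2·7 = 14.

14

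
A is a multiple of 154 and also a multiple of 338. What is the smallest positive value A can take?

154 = 2 · 7 · 11; 338 = 2 · 13²
max exponents: 2 · 7 · 11 · 13² = 26026

26026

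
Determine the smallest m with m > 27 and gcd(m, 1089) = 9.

Multiples of 9 above 27: 9·4, 9·5, … . Need the cofactor coprime to 1089/9 = 121.
Checking s = 4, 5, … the first with gcd(s, 121) = 1 is s = 4, giving 36.

36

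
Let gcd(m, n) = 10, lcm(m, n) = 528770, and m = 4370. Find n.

1210

Using mn = gcd(m,n)·lcm(m,n) = 10·528770 = 5287700, we get n = 5287700/4370 = 1210.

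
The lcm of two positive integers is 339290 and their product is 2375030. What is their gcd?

From gcd × lcm = uv: gcd = 2375030 / 339290 = 7.

7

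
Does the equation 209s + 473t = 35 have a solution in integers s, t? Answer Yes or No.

No

By Bézout, 209s + 473t = 35 has integer solutions iff gcd(209, 473) | 35.
Euclid: 473 = 2·209 + 55; 209 = 3·55 + 44; 55 = 1·44 + 11; 44 = 4·11 + 0. gcd = 11; 35 mod 11 = 2. No.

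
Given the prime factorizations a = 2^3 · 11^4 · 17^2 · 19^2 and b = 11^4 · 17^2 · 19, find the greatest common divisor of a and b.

80393731

min exponent per shared prime: 11^4 · 17^2 · 19 = 80393731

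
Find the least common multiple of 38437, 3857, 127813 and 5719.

38437 = 7 · 17² · 19; 3857 = 7 · 19 · 29; 127813 = 7 · 19 · 31²; 5719 = 7 · 19 · 43
lcm takes max exponent of each prime: 7 · 17² · 19 · 29 · 31² · 43 = 46061632379

46061632379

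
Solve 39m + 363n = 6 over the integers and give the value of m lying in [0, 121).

56

Reduce mod 363: 39m ≡ 6 (mod 363). With g = gcd(39, 363) = 3 dividing 6, divide through: 13m ≡ 2 (mod 121).
Since gcd(13, 121) = 1, m ≡ 2·(13)⁻¹ ≡ 56 (mod 121). Smallest non-negative: 56.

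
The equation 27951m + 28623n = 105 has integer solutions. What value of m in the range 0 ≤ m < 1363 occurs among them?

Reduce mod 28623: 27951m ≡ 105 (mod 28623). With g = gcd(27951, 28623) = 21 dividing 105, divide through: 1331m ≡ 5 (mod 1363).
Since gcd(1331, 1363) = 1, m ≡ 5·(1331)⁻¹ ≡ 298 (mod 1363). Smallest non-negative: 298.

298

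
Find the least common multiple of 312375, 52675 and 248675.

312375 = 3 · 5³ · 7² · 17; 52675 = 5² · 7² · 43; 248675 = 5² · 7³ · 29
lcm takes max exponent of each prime: 3 · 5³ · 7³ · 17 · 29 · 43 = 2726721375

2726721375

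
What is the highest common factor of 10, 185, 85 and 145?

10 = 2 · 5; 185 = 5 · 37; 85 = 5 · 17; 145 = 5 · 29
gcd takes min exponent of each prime: 5 = 5

5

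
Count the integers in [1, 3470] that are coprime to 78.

1068

Prime factors of 78: 2, 3, 13. Count integers ≤ 3470 divisible by none of them.
By inclusion–exclusion: 3470 − ⌊3470/2⌋ − ⌊3470/3⌋ − ⌊3470/13⌋ + ⌊3470/6⌋ + ⌊3470/26⌋ + ⌊3470/39⌋ − ⌊3470/78⌋ = 1068.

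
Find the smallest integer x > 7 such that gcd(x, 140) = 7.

gcd(x, 140) = 7 forces 7 | x; write x = 7s. Then gcd(7s, 7·20) = 7·gcd(s, 20), so need gcd(s, 20) = 1.
7s > 7 gives s ≥ 2. The least s ≥ 2 coprime to 20 is 3, so x = 7·3 = 21.

21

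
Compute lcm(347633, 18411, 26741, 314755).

lcm(347633, 18411) = 347633·18411/gcd = 6400271163/17 = 376486539
lcm(376486539, 26741) = 376486539·26741/gcd = 10067626539399/26741 = 376486539
lcm(376486539, 314755) = 376486539·314755/gcd = 118501020582945/17 = 6970648269585

6970648269585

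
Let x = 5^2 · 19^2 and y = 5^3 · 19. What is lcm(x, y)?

max exponent per prime: 5^3 · 19^2 = 45125

45125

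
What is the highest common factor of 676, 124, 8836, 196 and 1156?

gcd(676, 124): 676 = 5·124 + 56; 124 = 2·56 + 12; 56 = 4·12 + 8; 12 = 1·8 + 4; 8 = 2·4 + 0 → 4
gcd(4, 8836): 8836 = 2209·4 + 0 → 4
gcd(4, 196): 196 = 49·4 + 0 → 4
gcd(4, 1156): 1156 = 289·4 + 0 → 4

4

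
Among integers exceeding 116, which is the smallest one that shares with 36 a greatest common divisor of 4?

124

36 = 4·9. Any a with gcd(a, 36) = 4 is a multiple of 4, say 4s, with s coprime to 9.
Need s > 116/4, so s ≥ 30. First s ≥ 30 with gcd(s, 9) = 1 is s = 31. Thus a = 4·31 = 124.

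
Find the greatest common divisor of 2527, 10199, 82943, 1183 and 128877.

7

gcd(2527, 10199): 10199 = 4·2527 + 91; 2527 = 27·91 + 70; 91 = 1·70 + 21; 70 = 3·21 + 7; 21 = 3·7 + 0 → 7
gcd(7, 82943): 82943 = 11849·7 + 0 → 7
gcd(7, 1183): 1183 = 169·7 + 0 → 7
gcd(7, 128877): 128877 = 18411·7 + 0 → 7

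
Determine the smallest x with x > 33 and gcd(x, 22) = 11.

22 = 11·2. Any x with gcd(x, 22) = 11 is a multiple of 11, say 11s, with s coprime to 2.
Need s > 33/11, so s ≥ 4. First s ≥ 4 with gcd(s, 2) = 1 is s = 5. Thus x = 11·5 = 55.

55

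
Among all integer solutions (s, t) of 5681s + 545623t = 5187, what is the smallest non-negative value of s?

193

Reduce mod 545623: 5681s ≡ 5187 (mod 545623). With g = gcd(5681, 545623) = 247 dividing 5187, divide through: 23s ≡ 21 (mod 2209).
Since gcd(23, 2209) = 1, s ≡ 21·(23)⁻¹ ≡ 193 (mod 2209). Smallest non-negative: 193.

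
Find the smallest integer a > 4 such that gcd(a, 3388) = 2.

6

gcd(a, 3388) = 2 forces 2 | a; write a = 2s. Then gcd(2s, 2·1694) = 2·gcd(s, 1694), so need gcd(s, 1694) = 1.
2s > 4 gives s ≥ 3. The least s ≥ 3 coprime to 1694 is 3, so a = 2·3 = 6.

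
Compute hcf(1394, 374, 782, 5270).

34

1394 = 2 · 17 · 41; 374 = 2 · 11 · 17; 782 = 2 · 17 · 23; 5270 = 2 · 5 · 17 · 31
gcd takes min exponent of each prime: 2 · 17 = 34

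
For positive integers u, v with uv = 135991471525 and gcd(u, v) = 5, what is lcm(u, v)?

27198294305

Since gcd(u,v)·lcm(u,v) = uv, lcm = 135991471525/5 = 27198294305.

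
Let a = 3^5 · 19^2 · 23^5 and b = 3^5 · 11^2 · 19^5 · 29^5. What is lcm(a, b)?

9611447946945635539397979

max exponent per prime: 3^5 · 11^2 · 19^5 · 23^5 · 29^5 = 9611447946945635539397979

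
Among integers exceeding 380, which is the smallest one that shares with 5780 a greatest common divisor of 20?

Multiples of 20 above 380: 20·20, 20·21, … . Need the cofactor coprime to 5780/20 = 289.
Checking s = 20, 21, … the first with gcd(s, 289) = 1 is s = 20, giving 400.

400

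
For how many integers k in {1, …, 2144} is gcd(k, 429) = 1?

429 = 3·11·13. Inclusion–exclusion on these primes:
2144 − ⌊2144/3⌋ − ⌊2144/11⌋ − ⌊2144/13⌋ + ⌊2144/33⌋ + ⌊2144/39⌋ + ⌊2144/143⌋ − ⌊2144/429⌋ = 1200

1200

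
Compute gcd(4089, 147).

4089 = 3 · 29 · 47
147 = 3 · 7²
Common: 3 = 3

3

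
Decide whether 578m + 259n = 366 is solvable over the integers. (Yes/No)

Yes

By Bézout, 578m + 259n = 366 has integer solutions iff gcd(578, 259) | 366.
Euclid: 578 = 2·259 + 60; 259 = 4·60 + 19; 60 = 3·19 + 3; 19 = 6·3 + 1; 3 = 3·1 + 0. gcd = 1; 366 mod 1 = 0. Yes.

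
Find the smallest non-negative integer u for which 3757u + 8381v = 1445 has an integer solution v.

gcd(3757, 8381) = 289 (Euclid: 8381 = 2·3757 + 867; 3757 = 4·867 + 289; 867 = 3·289 + 0), and 289 | 1445.
Extended Euclid: 3757·(9) + 8381·(-4) = 289. Scale by 5: u₀ = 45.
General solution u = u₀ + 29t; reducing mod 29 gives u = 16 (and v = -7).

16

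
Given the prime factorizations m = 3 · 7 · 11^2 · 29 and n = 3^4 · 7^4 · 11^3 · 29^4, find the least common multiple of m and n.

max exponent per prime: 3^4 · 7^4 · 11^3 · 29^4 = 183082665210291

183082665210291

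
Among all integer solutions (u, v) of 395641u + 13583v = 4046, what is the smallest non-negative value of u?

18

Reduce mod 13583: 395641u ≡ 4046 (mod 13583). With g = gcd(395641, 13583) = 289 dividing 4046, divide through: 1369u ≡ 14 (mod 47).
Since gcd(1369, 47) = 1, u ≡ 14·(1369)⁻¹ ≡ 18 (mod 47). Smallest non-negative: 18.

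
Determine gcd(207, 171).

9

Euclid: 207 = 1·171 + 36; 171 = 4·36 + 27; 36 = 1·27 + 9; 27 = 3·9 + 0. Last nonzero remainder: 9.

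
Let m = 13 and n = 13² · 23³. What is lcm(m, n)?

2056223

max exponent per prime: 13² · 23³ = 2056223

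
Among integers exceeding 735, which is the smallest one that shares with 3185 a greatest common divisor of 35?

770

Multiples of 35 above 735: 35·22, 35·23, … . Need the cofactor coprime to 3185/35 = 91.
Checking s = 22, 23, … the first with gcd(s, 91) = 1 is s = 22, giving 770.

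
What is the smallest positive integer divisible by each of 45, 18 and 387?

45 = 3² · 5; 18 = 2 · 3²; 387 = 3² · 43
lcm takes max exponent of each prime: 2 · 3² · 5 · 43 = 3870

3870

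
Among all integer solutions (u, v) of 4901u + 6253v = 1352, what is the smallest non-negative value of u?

36

Euclid: 6253 = 1·4901 + 1352; 4901 = 3·1352 + 845; 1352 = 1·845 + 507; 845 = 1·507 + 338; 507 = 1·338 + 169; 338 = 2·169 + 0 → gcd = 169; 1352 = 169·8.
Back-substitution yields 4901·(-14) + 6253·(11) = 169, so one solution is u = -14·8 = -112, v = 11·8 = 88.
Solutions in u differ by 6253/169 = 37; the one in [0, 37) is -112 mod 37 = 36.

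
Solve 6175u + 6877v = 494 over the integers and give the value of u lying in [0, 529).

254

Reduce mod 6877: 6175u ≡ 494 (mod 6877). With g = gcd(6175, 6877) = 13 dividing 494, divide through: 475u ≡ 38 (mod 529).
Since gcd(475, 529) = 1, u ≡ 38·(475)⁻¹ ≡ 254 (mod 529). Smallest non-negative: 254.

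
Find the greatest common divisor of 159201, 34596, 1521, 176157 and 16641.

9

159201 = 3² · 7² · 19²; 34596 = 2² · 3² · 31²; 1521 = 3² · 13²; 176157 = 3² · 23² · 37; 16641 = 3² · 43²
gcd takes min exponent of each prime: 3² = 9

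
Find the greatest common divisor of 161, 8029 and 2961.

7

gcd(161, 8029): 8029 = 49·161 + 140; 161 = 1·140 + 21; 140 = 6·21 + 14; 21 = 1·14 + 7; 14 = 2·7 + 0 → 7
gcd(7, 2961): 2961 = 423·7 + 0 → 7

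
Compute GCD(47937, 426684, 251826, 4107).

gcd(47937, 426684): 426684 = 8·47937 + 43188; 47937 = 1·43188 + 4749; 43188 = 9·4749 + 447; 4749 = 10·447 + 279; 447 = 1·279 + 168; 279 = 1·168 + 111; 168 = 1·111 + 57; 111 = 1·57 + 54; 57 = 1·54 + 3; 54 = 18·3 + 0 → 3
gcd(3, 251826): 251826 = 83942·3 + 0 → 3
gcd(3, 4107): 4107 = 1369·3 + 0 → 3

3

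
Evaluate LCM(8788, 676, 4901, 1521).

lcm(8788, 676) = 8788·676/gcd = 5940688/676 = 8788
lcm(8788, 4901) = 8788·4901/gcd = 43069988/169 = 254852
lcm(254852, 1521) = 254852·1521/gcd = 387629892/169 = 2293668

2293668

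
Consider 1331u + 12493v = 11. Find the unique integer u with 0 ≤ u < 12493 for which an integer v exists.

Euclid: 12493 = 9·1331 + 514; 1331 = 2·514 + 303; 514 = 1·303 + 211; 303 = 1·211 + 92; 211 = 2·92 + 27; 92 = 3·27 + 11; 27 = 2·11 + 5; 11 = 2·5 + 1; 5 = 5·1 + 0 → gcd = 1; 11 = 1·11.
Back-substitution yields 1331·(2309) + 12493·(-246) = 1, so one solution is u = 2309·11 = 25399, v = -246·11 = -2706.
Solutions in u differ by 12493/1 = 12493; the one in [0, 12493) is 25399 mod 12493 = 413.

413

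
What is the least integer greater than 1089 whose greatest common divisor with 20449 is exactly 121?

1210

Multiples of 121 above 1089: 121·10, 121·11, … . Need the cofactor coprime to 20449/121 = 169.
Checking s = 10, 11, … the first with gcd(s, 169) = 1 is s = 10, giving 1210.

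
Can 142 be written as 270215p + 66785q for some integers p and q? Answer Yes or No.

No

gcd(270215, 66785): 270215 = 4·66785 + 3075; 66785 = 21·3075 + 2210; 3075 = 1·2210 + 865; 2210 = 2·865 + 480; 865 = 1·480 + 385; 480 = 1·385 + 95; 385 = 4·95 + 5; 95 = 19·5 + 0 → 5
5 does not divide 142, so a solution does not exist.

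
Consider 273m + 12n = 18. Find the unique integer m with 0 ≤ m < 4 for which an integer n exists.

2

Reduce mod 12: 273m ≡ 18 (mod 12). With g = gcd(273, 12) = 3 dividing 18, divide through: 91m ≡ 6 (mod 4).
Since gcd(91, 4) = 1, m ≡ 6·(91)⁻¹ ≡ 2 (mod 4). Smallest non-negative: 2.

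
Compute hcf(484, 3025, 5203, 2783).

121

484 = 2² · 11²; 3025 = 5² · 11²; 5203 = 11² · 43; 2783 = 11² · 23
gcd takes min exponent of each prime: 11² = 121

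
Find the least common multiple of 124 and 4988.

124 = 2² · 31; 4988 = 2² · 29 · 43
max exponents: 2² · 29 · 31 · 43 = 154628

154628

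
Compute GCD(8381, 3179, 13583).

8381 = 17² · 29; 3179 = 11 · 17²; 13583 = 17² · 47
gcd takes min exponent of each prime: 17² = 289

289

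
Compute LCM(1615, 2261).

11305

gcd first: 2261 = 1·1615 + 646; 1615 = 2·646 + 323; 646 = 2·323 + 0 → gcd = 323
lcm = 1615·2261/gcd = 3651515/323 = 11305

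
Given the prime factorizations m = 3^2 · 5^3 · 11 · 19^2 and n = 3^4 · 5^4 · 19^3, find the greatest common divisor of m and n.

406125

min exponent per shared prime: 3^2 · 5^3 · 19^2 = 406125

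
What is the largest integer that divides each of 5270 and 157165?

5270 = 2 · 5 · 17 · 31
157165 = 5 · 17 · 43²
Common: 5 · 17 = 85

85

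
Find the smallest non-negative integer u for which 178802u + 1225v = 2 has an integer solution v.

51

Euclid: 178802 = 145·1225 + 1177; 1225 = 1·1177 + 48; 1177 = 24·48 + 25; 48 = 1·25 + 23; 25 = 1·23 + 2; 23 = 11·2 + 1; 2 = 2·1 + 0 → gcd = 1; 2 = 1·2.
Back-substitution yields 178802·(-587) + 1225·(85679) = 1, so one solution is u = -587·2 = -1174, v = 85679·2 = 171358.
Solutions in u differ by 1225/1 = 1225; the one in [0, 1225) is -1174 mod 1225 = 51.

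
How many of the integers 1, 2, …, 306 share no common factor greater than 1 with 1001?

221

Prime factors of 1001: 7, 11, 13. Count integers ≤ 306 divisible by none of them.
By inclusion–exclusion: 306 − ⌊306/7⌋ − ⌊306/11⌋ − ⌊306/13⌋ + ⌊306/77⌋ + ⌊306/91⌋ + ⌊306/143⌋ − ⌊306/1001⌋ = 221.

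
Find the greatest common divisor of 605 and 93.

1

Euclid: 605 = 6·93 + 47; 93 = 1·47 + 46; 47 = 1·46 + 1; 46 = 46·1 + 0. Last nonzero remainder: 1.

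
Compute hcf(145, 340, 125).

gcd(145, 340): 340 = 2·145 + 50; 145 = 2·50 + 45; 50 = 1·45 + 5; 45 = 9·5 + 0 → 5
gcd(5, 125): 125 = 25·5 + 0 → 5

5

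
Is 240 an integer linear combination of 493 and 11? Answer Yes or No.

gcd(493, 11): 493 = 44·11 + 9; 11 = 1·9 + 2; 9 = 4·2 + 1; 2 = 2·1 + 0 → 1
1 divides 240, so a solution exists.

Yes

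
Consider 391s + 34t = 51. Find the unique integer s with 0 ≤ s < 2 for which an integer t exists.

gcd(391, 34) = 17 (Euclid: 391 = 11·34 + 17; 34 = 2·17 + 0), and 17 | 51.
Extended Euclid: 391·(1) + 34·(-11) = 17. Scale by 3: s₀ = 3.
General solution s = s₀ + 2k; reducing mod 2 gives s = 1 (and t = -10).

1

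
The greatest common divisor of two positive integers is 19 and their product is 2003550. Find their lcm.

gcd·lcm = product, so lcm = 2003550/19 = 105450.

105450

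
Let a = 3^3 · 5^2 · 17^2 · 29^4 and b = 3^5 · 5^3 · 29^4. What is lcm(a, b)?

max exponent per prime: 3^5 · 5^3 · 17^2 · 29^4 = 6208777848375

6208777848375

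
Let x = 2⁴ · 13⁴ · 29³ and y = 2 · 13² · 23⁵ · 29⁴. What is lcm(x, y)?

2080293267541309808

max exponent per prime: 2⁴ · 13⁴ · 23⁵ · 29⁴ = 2080293267541309808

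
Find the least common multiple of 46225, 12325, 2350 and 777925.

46225 = 5² · 43²; 12325 = 5² · 17 · 29; 2350 = 2 · 5² · 47; 777925 = 5² · 29² · 37
lcm takes max exponent of each prime: 2 · 5² · 17 · 29² · 37 · 43² · 47 = 2298536553350

2298536553350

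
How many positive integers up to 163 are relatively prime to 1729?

122

1729 = 7·13·19. Inclusion–exclusion on these primes:
163 − ⌊163/7⌋ − ⌊163/13⌋ − ⌊163/19⌋ + ⌊163/91⌋ + ⌊163/133⌋ + ⌊163/247⌋ − ⌊163/1729⌋ = 122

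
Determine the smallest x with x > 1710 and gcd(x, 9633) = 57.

Multiples of 57 above 1710: 57·31, 57·32, … . Need the cofactor coprime to 9633/57 = 169.
Checking s = 31, 32, … the first with gcd(s, 169) = 1 is s = 31, giving 1767.

1767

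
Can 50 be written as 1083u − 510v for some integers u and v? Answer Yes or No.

No

gcd(1083, 510): 1083 = 2·510 + 63; 510 = 8·63 + 6; 63 = 10·6 + 3; 6 = 2·3 + 0 → 3
3 does not divide 50, so a solution does not exist.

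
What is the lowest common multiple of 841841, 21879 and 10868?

841841 = 7 · 11 · 13 · 29²; 21879 = 3² · 11 · 13 · 17; 10868 = 2² · 11 · 13 · 19
lcm takes max exponent of each prime: 2² · 3² · 7 · 11 · 13 · 17 · 19 · 29² = 9788927148

9788927148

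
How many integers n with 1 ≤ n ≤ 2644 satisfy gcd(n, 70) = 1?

907

70 = 2·5·7. Inclusion–exclusion on these primes:
2644 − ⌊2644/2⌋ − ⌊2644/5⌋ − ⌊2644/7⌋ + ⌊2644/10⌋ + ⌊2644/14⌋ + ⌊2644/35⌋ − ⌊2644/70⌋ = 907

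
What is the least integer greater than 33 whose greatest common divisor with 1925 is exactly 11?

44

gcd(x, 1925) = 11 forces 11 | x; write x = 11s. Then gcd(11s, 11·175) = 11·gcd(s, 175), so need gcd(s, 175) = 1.
11s > 33 gives s ≥ 4. The least s ≥ 4 coprime to 175 is 4, so x = 11·4 = 44.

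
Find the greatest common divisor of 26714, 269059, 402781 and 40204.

19

26714 = 2 · 19² · 37; 269059 = 7² · 17² · 19; 402781 = 17 · 19 · 29 · 43; 40204 = 2² · 19 · 23²
gcd takes min exponent of each prime: 19 = 19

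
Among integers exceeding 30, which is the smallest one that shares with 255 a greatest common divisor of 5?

35

Multiples of 5 above 30: 5·7, 5·8, … . Need the cofactor coprime to 255/5 = 51.
Checking s = 7, 8, … the first with gcd(s, 51) = 1 is s = 7, giving 35.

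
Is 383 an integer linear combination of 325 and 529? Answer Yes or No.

Yes

gcd(325, 529): 529 = 1·325 + 204; 325 = 1·204 + 121; 204 = 1·121 + 83; 121 = 1·83 + 38; 83 = 2·38 + 7; 38 = 5·7 + 3; 7 = 2·3 + 1; 3 = 3·1 + 0 → 1
1 divides 383, so a solution exists.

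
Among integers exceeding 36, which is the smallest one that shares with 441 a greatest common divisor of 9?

441 = 9·49. Any k with gcd(k, 441) = 9 is a multiple of 9, say 9s, with s coprime to 49.
Need s > 36/9, so s ≥ 5. First s ≥ 5 with gcd(s, 49) = 1 is s = 5. Thus k = 9·5 = 45.

45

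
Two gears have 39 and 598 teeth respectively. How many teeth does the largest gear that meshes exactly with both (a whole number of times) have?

13

39 = 3 · 13
598 = 2 · 13 · 23
Common: 13 = 13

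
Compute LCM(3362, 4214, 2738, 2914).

lcm(3362, 4214) = 3362·4214/gcd = 14167468/2 = 7083734
lcm(7083734, 2738) = 7083734·2738/gcd = 19395263692/2 = 9697631846
lcm(9697631846, 2914) = 9697631846·2914/gcd = 28258899199244/2 = 14129449599622

14129449599622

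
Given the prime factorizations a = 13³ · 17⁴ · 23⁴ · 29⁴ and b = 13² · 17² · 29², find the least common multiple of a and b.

max exponent per prime: 13³ · 17⁴ · 23⁴ · 29⁴ = 36318598243795513477

36318598243795513477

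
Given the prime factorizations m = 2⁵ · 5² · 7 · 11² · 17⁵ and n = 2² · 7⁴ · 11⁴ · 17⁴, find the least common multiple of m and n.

39929833068109600

max exponent per prime: 2⁵ · 5² · 7⁴ · 11⁴ · 17⁵ = 39929833068109600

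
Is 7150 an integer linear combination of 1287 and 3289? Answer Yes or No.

Yes

By Bézout, 1287s + 3289t = 7150 has integer solutions iff gcd(1287, 3289) | 7150.
Euclid: 3289 = 2·1287 + 715; 1287 = 1·715 + 572; 715 = 1·572 + 143; 572 = 4·143 + 0. gcd = 143; 7150 mod 143 = 0. Yes.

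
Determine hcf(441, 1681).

1

Euclid: 1681 = 3·441 + 358; 441 = 1·358 + 83; 358 = 4·83 + 26; 83 = 3·26 + 5; 26 = 5·5 + 1; 5 = 5·1 + 0. Last nonzero remainder: 1.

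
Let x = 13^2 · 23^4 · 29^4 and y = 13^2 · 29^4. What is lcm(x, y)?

33449531572249

max exponent per prime: 13^2 · 23^4 · 29^4 = 33449531572249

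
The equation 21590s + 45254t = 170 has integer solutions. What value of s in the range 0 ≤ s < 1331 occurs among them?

1069

Reduce mod 45254: 21590s ≡ 170 (mod 45254). With g = gcd(21590, 45254) = 34 dividing 170, divide through: 635s ≡ 5 (mod 1331).
Since gcd(635, 1331) = 1, s ≡ 5·(635)⁻¹ ≡ 1069 (mod 1331). Smallest non-negative: 1069.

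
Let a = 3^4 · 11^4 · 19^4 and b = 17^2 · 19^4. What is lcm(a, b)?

44665068675249

max exponent per prime: 3^4 · 11^4 · 17^2 · 19^4 = 44665068675249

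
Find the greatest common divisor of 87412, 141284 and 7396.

87412 = 2² · 13 · 41²; 141284 = 2² · 11 · 13² · 19; 7396 = 2² · 43²
gcd takes min exponent of each prime: 2² = 4

4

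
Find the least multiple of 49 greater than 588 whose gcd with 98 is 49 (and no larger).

637

gcd(k, 98) = 49 forces 49 | k; write k = 49s. Then gcd(49s, 49·2) = 49·gcd(s, 2), so need gcd(s, 2) = 1.
49s > 588 gives s ≥ 13. The least s ≥ 13 coprime to 2 is 13, so k = 49·13 = 637.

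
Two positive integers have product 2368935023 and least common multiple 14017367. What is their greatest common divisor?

gcd·lcm = product, so gcd = 2368935023/14017367 = 169.

169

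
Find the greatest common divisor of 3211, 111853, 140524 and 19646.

gcd(3211, 111853): 111853 = 34·3211 + 2679; 3211 = 1·2679 + 532; 2679 = 5·532 + 19; 532 = 28·19 + 0 → 19
gcd(19, 140524): 140524 = 7396·19 + 0 → 19
gcd(19, 19646): 19646 = 1034·19 + 0 → 19

19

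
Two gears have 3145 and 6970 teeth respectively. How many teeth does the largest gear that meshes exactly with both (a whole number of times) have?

Euclid: 6970 = 2·3145 + 680; 3145 = 4·680 + 425; 680 = 1·425 + 255; 425 = 1·255 + 170; 255 = 1·170 + 85; 170 = 2·85 + 0. Last nonzero remainder: 85.

85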